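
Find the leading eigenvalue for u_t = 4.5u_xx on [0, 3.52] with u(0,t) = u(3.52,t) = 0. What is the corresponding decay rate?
Eigenvalues: λₙ = 4.5n²π²/3.52².
First three modes:
  n=1: λ₁ = 4.5π²/3.52² ≈ 3.584
  n=2: λ₂ = 18π²/3.52² ≈ 14.338 (4× faster decay)
  n=3: λ₃ = 40.5π²/3.52² ≈ 32.26 (9× faster decay)
As t → ∞, higher modes decay exponentially faster. The n=1 mode dominates: u ~ c₁ sin(πx/3.52) e^{-λ₁t}.
Decay rate: λ₁ = 4.5π²/3.52² ≈ 3.584.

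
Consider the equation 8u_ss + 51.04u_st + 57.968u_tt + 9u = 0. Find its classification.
Hyperbolic. (A = 8, B = 51.04, C = 57.968 gives B² - 4AC = 750.1056.)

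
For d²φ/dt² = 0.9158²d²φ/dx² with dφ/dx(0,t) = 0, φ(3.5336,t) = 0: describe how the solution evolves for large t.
φ oscillates (no decay). Energy is conserved; the solution oscillates indefinitely as standing waves.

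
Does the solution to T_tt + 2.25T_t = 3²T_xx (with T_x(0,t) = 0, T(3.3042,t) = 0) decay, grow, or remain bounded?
T → 0. Damping (γ=2.25) dissipates energy; oscillations decay exponentially.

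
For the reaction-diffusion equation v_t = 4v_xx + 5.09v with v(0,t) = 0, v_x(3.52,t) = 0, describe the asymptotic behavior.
v grows unboundedly. Reaction dominates diffusion (r=5.09 > κπ²/(4L²)≈0.8); solution grows exponentially.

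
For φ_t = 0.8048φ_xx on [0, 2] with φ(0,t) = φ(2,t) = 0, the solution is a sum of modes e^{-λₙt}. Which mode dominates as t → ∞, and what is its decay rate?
Eigenvalues: λₙ = 0.8048n²π²/2².
First three modes:
  n=1: λ₁ = 0.8048π²/2² ≈ 1.986
  n=2: λ₂ = 3.2192π²/2² ≈ 7.943 (4× faster decay)
  n=3: λ₃ = 7.2432π²/2² ≈ 17.872 (9× faster decay)
As t → ∞, higher modes decay exponentially faster. The n=1 mode dominates: φ ~ c₁ sin(πx/2) e^{-λ₁t}.
Decay rate: λ₁ = 0.8048π²/2² ≈ 1.986.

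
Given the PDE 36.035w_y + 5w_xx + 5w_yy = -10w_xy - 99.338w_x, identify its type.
Rewriting in standard form: 5w_xx + 10w_xy + 5w_yy + 99.338w_x + 36.035w_y = 0. The second-order coefficients are A = 5, B = 10, C = 5. Since B² - 4AC = 0 = 0, this is a parabolic PDE.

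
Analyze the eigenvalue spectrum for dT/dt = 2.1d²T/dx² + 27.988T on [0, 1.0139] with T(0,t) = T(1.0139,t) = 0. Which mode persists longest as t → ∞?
Eigenvalues: λₙ = 2.1n²π²/1.0139² - 27.988.
First three modes:
  n=1: λ₁ = 2.1π²/1.0139² - 27.988 ≈ -7.826
  n=2: λ₂ = 8.4π²/1.0139² - 27.988 ≈ 52.659
  n=3: λ₃ = 18.9π²/1.0139² - 27.988 ≈ 153.468
Since 2.1π²/1.0139² ≈ 20.162 < 27.988, λ₁ < 0.
The n=1 mode grows fastest (−λₙ is largest for n=1) → dominates.
Asymptotic: T ~ c₁ sin(πx/1.0139) e^{7.826t} (exponential growth at rate −λ₁ ≈ 7.826).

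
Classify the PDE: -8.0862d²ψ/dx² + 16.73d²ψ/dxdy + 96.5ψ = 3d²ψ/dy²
Rewriting in standard form: -8.0862d²ψ/dx² + 16.73d²ψ/dxdy - 3d²ψ/dy² + 96.5ψ = 0. A = -8.0862, B = 16.73, C = -3. Discriminant B² - 4AC = 182.8585. Since 182.8585 > 0, hyperbolic.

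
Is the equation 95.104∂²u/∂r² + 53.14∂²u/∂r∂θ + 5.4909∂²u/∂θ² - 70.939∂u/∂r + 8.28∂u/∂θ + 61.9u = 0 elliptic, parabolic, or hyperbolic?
Computing B² - 4AC with A = 95.104, B = 53.14, C = 5.4909: discriminant = 735.0333856 (positive). Answer: hyperbolic.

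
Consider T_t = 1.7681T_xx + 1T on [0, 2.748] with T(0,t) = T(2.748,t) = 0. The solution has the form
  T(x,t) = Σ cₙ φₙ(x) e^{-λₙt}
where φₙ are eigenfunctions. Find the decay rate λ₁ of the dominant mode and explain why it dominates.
Eigenvalues: λₙ = 1.7681n²π²/2.748² - 1.
First three modes:
  n=1: λ₁ = 1.7681π²/2.748² - 1 ≈ 1.311
  n=2: λ₂ = 7.0724π²/2.748² - 1 ≈ 8.243
  n=3: λ₃ = 15.9129π²/2.748² - 1 ≈ 19.798
Since 1.7681π²/2.748² ≈ 2.311 > 1, all λₙ > 0.
The n=1 mode decays slowest → dominates as t → ∞.
Asymptotic: T ~ c₁ sin(πx/2.748) e^{-λ₁t} with decay rate λ₁ ≈ 1.311.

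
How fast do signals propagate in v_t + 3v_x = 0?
Speed = 3. Information travels along x - 3t = const (rightward).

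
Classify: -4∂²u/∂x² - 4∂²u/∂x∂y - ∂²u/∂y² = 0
Parabolic (discriminant = 0).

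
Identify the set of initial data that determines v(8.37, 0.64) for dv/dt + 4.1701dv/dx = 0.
A single point: x = 5.701136. The characteristic through (8.37, 0.64) is x - 4.1701t = const, so x = 8.37 - 4.1701·0.64 = 5.701136.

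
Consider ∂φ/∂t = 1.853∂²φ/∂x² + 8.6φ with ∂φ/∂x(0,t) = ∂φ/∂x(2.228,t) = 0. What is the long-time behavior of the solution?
As t → ∞, φ grows unboundedly. With Neumann BCs the constant mode has diffusion eigenvalue 0, so any r > 0 makes it grow like e^(8.6t); solution grows exponentially.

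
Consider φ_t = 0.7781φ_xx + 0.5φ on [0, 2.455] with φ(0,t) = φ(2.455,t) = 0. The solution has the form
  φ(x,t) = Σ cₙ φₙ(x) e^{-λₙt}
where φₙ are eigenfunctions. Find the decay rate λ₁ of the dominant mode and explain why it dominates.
Eigenvalues: λₙ = 0.7781n²π²/2.455² - 0.5.
First three modes:
  n=1: λ₁ = 0.7781π²/2.455² - 0.5 ≈ 0.774
  n=2: λ₂ = 3.1124π²/2.455² - 0.5 ≈ 4.597
  n=3: λ₃ = 7.0029π²/2.455² - 0.5 ≈ 10.968
Since 0.7781π²/2.455² ≈ 1.274 > 0.5, all λₙ > 0.
The n=1 mode decays slowest → dominates as t → ∞.
Asymptotic: φ ~ c₁ sin(πx/2.455) e^{-λ₁t} with decay rate λ₁ ≈ 0.774.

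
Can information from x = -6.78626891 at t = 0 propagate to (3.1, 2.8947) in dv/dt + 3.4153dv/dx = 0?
Yes. The characteristic through (3.1, 2.8947) passes through x = -6.78626891.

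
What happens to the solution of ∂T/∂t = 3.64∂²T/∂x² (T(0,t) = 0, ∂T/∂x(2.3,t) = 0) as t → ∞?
T → 0. Heat escapes through the Dirichlet boundary.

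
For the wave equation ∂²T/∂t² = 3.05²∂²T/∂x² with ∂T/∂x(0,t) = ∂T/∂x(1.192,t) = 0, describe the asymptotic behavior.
T oscillates about a mean that drifts linearly in t (generically unbounded; no decay). There is no damping, so the nonconstant modes persist as standing waves (energy conserved, no decay). But with Neumann conditions at both ends the constant mode has eigenvalue 0: the spatial mean M(t) of T satisfies M'' = 0, so M(t) = M(0) + M'(0)·t. Unless the initial velocity has zero mean (∫T_t(x,0)dx = 0), the solution grows linearly in t (unbounded, though not exponentially); if it does have zero mean, the solution stays bounded and simply oscillates.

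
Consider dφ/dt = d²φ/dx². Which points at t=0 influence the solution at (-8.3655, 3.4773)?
The entire real line. The heat equation has infinite propagation speed: any initial disturbance instantly affects all points (though exponentially small far away).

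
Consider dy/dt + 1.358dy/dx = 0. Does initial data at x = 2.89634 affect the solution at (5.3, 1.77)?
Yes. The characteristic through (5.3, 1.77) passes through x = 2.89634.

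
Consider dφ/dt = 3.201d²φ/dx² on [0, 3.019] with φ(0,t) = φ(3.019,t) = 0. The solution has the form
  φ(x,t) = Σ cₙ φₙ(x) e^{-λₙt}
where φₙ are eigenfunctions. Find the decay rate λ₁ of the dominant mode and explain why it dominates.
Eigenvalues: λₙ = 3.201n²π²/3.019².
First three modes:
  n=1: λ₁ = 3.201π²/3.019² ≈ 3.466
  n=2: λ₂ = 12.804π²/3.019² ≈ 13.865 (4× faster decay)
  n=3: λ₃ = 28.809π²/3.019² ≈ 31.196 (9× faster decay)
As t → ∞, higher modes decay exponentially faster. The n=1 mode dominates: φ ~ c₁ sin(πx/3.019) e^{-λ₁t}.
Decay rate: λ₁ = 3.201π²/3.019² ≈ 3.466.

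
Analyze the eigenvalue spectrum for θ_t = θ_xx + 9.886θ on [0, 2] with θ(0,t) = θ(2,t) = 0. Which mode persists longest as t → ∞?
Eigenvalues: λₙ = n²π²/2² - 9.886.
First three modes:
  n=1: λ₁ = π²/2² - 9.886 ≈ -7.419
  n=2: λ₂ = 4π²/2² - 9.886 ≈ -0.016
  n=3: λ₃ = 9π²/2² - 9.886 ≈ 12.321
Since π²/2² ≈ 2.467 < 9.886, λ₁ < 0.
The n=1 mode grows fastest (−λₙ is largest for n=1) → dominates.
Asymptotic: θ ~ c₁ sin(πx/2) e^{7.419t} (exponential growth at rate −λ₁ ≈ 7.419).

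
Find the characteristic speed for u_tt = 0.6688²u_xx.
Speed = 0.6688. Information travels along characteristics x = x₀ ± 0.6688t.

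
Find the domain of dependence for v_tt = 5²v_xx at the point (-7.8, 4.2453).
Domain of dependence: [-29.0265, 13.4265]. Signals travel at speed 5, so data within |x - -7.8| ≤ 5·4.2453 = 21.2265 can reach the point.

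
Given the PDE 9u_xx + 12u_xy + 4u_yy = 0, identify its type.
The second-order coefficients are A = 9, B = 12, C = 4. Since B² - 4AC = 0 = 0, this is a parabolic PDE.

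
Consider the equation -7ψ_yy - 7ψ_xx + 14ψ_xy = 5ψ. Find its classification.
Rewriting in standard form: -7ψ_xx + 14ψ_xy - 7ψ_yy - 5ψ = 0. Parabolic. (A = -7, B = 14, C = -7 gives B² - 4AC = 0.)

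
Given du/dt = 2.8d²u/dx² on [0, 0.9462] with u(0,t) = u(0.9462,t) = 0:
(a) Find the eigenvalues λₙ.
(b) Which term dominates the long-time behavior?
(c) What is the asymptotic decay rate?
Eigenvalues: λₙ = 2.8n²π²/0.9462².
First three modes:
  n=1: λ₁ = 2.8π²/0.9462² ≈ 30.867
  n=2: λ₂ = 11.2π²/0.9462² ≈ 123.467 (4× faster decay)
  n=3: λ₃ = 25.2π²/0.9462² ≈ 277.801 (9× faster decay)
As t → ∞, higher modes decay exponentially faster. The n=1 mode dominates: u ~ c₁ sin(πx/0.9462) e^{-λ₁t}.
Decay rate: λ₁ = 2.8π²/0.9462² ≈ 30.867.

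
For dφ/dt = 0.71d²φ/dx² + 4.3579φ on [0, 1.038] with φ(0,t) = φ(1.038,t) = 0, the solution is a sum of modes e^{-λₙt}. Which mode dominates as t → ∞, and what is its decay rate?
Eigenvalues: λₙ = 0.71n²π²/1.038² - 4.3579.
First three modes:
  n=1: λ₁ = 0.71π²/1.038² - 4.3579 ≈ 2.146
  n=2: λ₂ = 2.84π²/1.038² - 4.3579 ≈ 21.657
  n=3: λ₃ = 6.39π²/1.038² - 4.3579 ≈ 54.176
Since 0.71π²/1.038² ≈ 6.504 > 4.3579, all λₙ > 0.
The n=1 mode decays slowest → dominates as t → ∞.
Asymptotic: φ ~ c₁ sin(πx/1.038) e^{-λ₁t} with decay rate λ₁ ≈ 2.146.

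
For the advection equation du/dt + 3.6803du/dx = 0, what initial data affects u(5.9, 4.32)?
A single point: x = -9.998896. The characteristic through (5.9, 4.32) is x - 3.6803t = const, so x = 5.9 - 3.6803·4.32 = -9.998896.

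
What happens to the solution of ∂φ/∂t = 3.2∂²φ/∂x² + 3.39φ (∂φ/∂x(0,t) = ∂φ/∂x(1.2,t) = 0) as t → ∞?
φ grows unboundedly. With Neumann BCs the constant mode has diffusion eigenvalue 0, so any r > 0 makes it grow like e^(3.39t); solution grows exponentially.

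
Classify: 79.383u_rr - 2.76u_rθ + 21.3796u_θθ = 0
Elliptic (discriminant = -6781.0895472).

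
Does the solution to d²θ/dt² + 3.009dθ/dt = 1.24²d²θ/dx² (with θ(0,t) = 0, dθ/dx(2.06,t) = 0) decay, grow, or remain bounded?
θ → 0. Damping (γ=3.009) dissipates energy; oscillations decay exponentially.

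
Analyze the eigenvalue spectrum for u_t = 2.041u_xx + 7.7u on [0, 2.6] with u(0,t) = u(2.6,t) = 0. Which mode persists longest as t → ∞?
Eigenvalues: λₙ = 2.041n²π²/2.6² - 7.7.
First three modes:
  n=1: λ₁ = 2.041π²/2.6² - 7.7 ≈ -4.72
  n=2: λ₂ = 8.164π²/2.6² - 7.7 ≈ 4.219
  n=3: λ₃ = 18.369π²/2.6² - 7.7 ≈ 19.119
Since 2.041π²/2.6² ≈ 2.98 < 7.7, λ₁ < 0.
The n=1 mode grows fastest (−λₙ is largest for n=1) → dominates.
Asymptotic: u ~ c₁ sin(πx/2.6) e^{4.72t} (exponential growth at rate −λ₁ ≈ 4.72).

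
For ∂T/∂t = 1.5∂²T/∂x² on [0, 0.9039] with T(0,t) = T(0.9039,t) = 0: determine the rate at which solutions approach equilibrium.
Eigenvalues: λₙ = 1.5n²π²/0.9039².
First three modes:
  n=1: λ₁ = 1.5π²/0.9039² ≈ 18.12
  n=2: λ₂ = 6π²/0.9039² ≈ 72.479 (4× faster decay)
  n=3: λ₃ = 13.5π²/0.9039² ≈ 163.077 (9× faster decay)
As t → ∞, higher modes decay exponentially faster. The n=1 mode dominates: T ~ c₁ sin(πx/0.9039) e^{-λ₁t}.
Decay rate: λ₁ = 1.5π²/0.9039² ≈ 18.12.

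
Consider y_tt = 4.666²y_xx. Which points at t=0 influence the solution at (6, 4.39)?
Domain of dependence: [-14.48374, 26.48374]. Signals travel at speed 4.666, so data within |x - 6| ≤ 4.666·4.39 = 20.48374 can reach the point.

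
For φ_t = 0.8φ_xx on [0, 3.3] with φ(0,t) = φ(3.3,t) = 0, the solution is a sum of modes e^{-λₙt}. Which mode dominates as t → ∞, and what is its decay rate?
Eigenvalues: λₙ = 0.8n²π²/3.3².
First three modes:
  n=1: λ₁ = 0.8π²/3.3² ≈ 0.725
  n=2: λ₂ = 3.2π²/3.3² ≈ 2.9 (4× faster decay)
  n=3: λ₃ = 7.2π²/3.3² ≈ 6.525 (9× faster decay)
As t → ∞, higher modes decay exponentially faster. The n=1 mode dominates: φ ~ c₁ sin(πx/3.3) e^{-λ₁t}.
Decay rate: λ₁ = 0.8π²/3.3² ≈ 0.725.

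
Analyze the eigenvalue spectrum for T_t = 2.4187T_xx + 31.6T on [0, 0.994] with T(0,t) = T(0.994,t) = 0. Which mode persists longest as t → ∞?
Eigenvalues: λₙ = 2.4187n²π²/0.994² - 31.6.
First three modes:
  n=1: λ₁ = 2.4187π²/0.994² - 31.6 ≈ -7.439
  n=2: λ₂ = 9.6748π²/0.994² - 31.6 ≈ 65.043
  n=3: λ₃ = 21.7683π²/0.994² - 31.6 ≈ 185.846
Since 2.4187π²/0.994² ≈ 24.161 < 31.6, λ₁ < 0.
The n=1 mode grows fastest (−λₙ is largest for n=1) → dominates.
Asymptotic: T ~ c₁ sin(πx/0.994) e^{7.439t} (exponential growth at rate −λ₁ ≈ 7.439).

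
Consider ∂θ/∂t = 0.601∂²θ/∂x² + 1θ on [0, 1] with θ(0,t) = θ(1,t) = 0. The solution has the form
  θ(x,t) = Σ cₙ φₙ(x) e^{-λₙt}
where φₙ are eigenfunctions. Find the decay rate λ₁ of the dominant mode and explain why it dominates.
Eigenvalues: λₙ = 0.601n²π²/1² - 1.
First three modes:
  n=1: λ₁ = 0.601π² - 1 ≈ 4.932
  n=2: λ₂ = 2.404π² - 1 ≈ 22.727
  n=3: λ₃ = 5.409π² - 1 ≈ 52.385
Since 0.601π² ≈ 5.932 > 1, all λₙ > 0.
The n=1 mode decays slowest → dominates as t → ∞.
Asymptotic: θ ~ c₁ sin(πx/1) e^{-λ₁t} with decay rate λ₁ ≈ 4.932.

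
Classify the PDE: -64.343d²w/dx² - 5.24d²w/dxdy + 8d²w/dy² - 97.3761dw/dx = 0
A = -64.343, B = -5.24, C = 8. Discriminant B² - 4AC = 2086.4336. Since 2086.4336 > 0, hyperbolic.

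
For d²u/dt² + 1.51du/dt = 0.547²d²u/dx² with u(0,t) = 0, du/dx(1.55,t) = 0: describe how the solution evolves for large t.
u → 0. Damping (γ=1.51) dissipates energy; oscillations decay exponentially.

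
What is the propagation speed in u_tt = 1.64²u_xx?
Speed = 1.64. Information travels along characteristics x = x₀ ± 1.64t.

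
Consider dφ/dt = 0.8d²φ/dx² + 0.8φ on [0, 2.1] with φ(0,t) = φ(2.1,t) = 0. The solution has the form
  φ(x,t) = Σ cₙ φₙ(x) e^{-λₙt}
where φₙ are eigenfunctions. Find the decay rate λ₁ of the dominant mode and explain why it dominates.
Eigenvalues: λₙ = 0.8n²π²/2.1² - 0.8.
First three modes:
  n=1: λ₁ = 0.8π²/2.1² - 0.8 ≈ 0.99
  n=2: λ₂ = 3.2π²/2.1² - 0.8 ≈ 6.362
  n=3: λ₃ = 7.2π²/2.1² - 0.8 ≈ 15.314
Since 0.8π²/2.1² ≈ 1.79 > 0.8, all λₙ > 0.
The n=1 mode decays slowest → dominates as t → ∞.
Asymptotic: φ ~ c₁ sin(πx/2.1) e^{-λ₁t} with decay rate λ₁ ≈ 0.99.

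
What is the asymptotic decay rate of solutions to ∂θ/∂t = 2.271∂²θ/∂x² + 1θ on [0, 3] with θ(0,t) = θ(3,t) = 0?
Eigenvalues: λₙ = 2.271n²π²/3² - 1.
First three modes:
  n=1: λ₁ = 2.271π²/3² - 1 ≈ 1.49
  n=2: λ₂ = 9.084π²/3² - 1 ≈ 8.962
  n=3: λ₃ = 20.439π²/3² - 1 ≈ 21.414
Since 2.271π²/3² ≈ 2.49 > 1, all λₙ > 0.
The n=1 mode decays slowest → dominates as t → ∞.
Asymptotic: θ ~ c₁ sin(πx/3) e^{-λ₁t} with decay rate λ₁ ≈ 1.49.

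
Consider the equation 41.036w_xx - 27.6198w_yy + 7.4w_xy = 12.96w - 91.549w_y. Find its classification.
Rewriting in standard form: 41.036w_xx + 7.4w_xy - 27.6198w_yy + 91.549w_y - 12.96w = 0. Hyperbolic. (A = 41.036, B = 7.4, C = -27.6198 gives B² - 4AC = 4588.3844512.)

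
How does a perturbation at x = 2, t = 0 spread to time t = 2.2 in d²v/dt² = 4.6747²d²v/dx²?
Domain of influence: [-8.28434, 12.28434]. Data at x = 2 spreads outward at speed 4.6747.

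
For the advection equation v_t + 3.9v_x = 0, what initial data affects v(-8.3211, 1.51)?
A single point: x = -14.2101. The characteristic through (-8.3211, 1.51) is x - 3.9t = const, so x = -8.3211 - 3.9·1.51 = -14.2101.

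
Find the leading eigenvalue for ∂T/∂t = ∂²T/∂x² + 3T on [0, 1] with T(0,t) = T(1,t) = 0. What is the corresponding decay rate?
Eigenvalues: λₙ = n²π²/1² - 3.
First three modes:
  n=1: λ₁ = π² - 3 ≈ 6.87
  n=2: λ₂ = 4π² - 3 ≈ 36.478
  n=3: λ₃ = 9π² - 3 ≈ 85.826
Since π² ≈ 9.87 > 3, all λₙ > 0.
The n=1 mode decays slowest → dominates as t → ∞.
Asymptotic: T ~ c₁ sin(πx/1) e^{-λ₁t} with decay rate λ₁ ≈ 6.87.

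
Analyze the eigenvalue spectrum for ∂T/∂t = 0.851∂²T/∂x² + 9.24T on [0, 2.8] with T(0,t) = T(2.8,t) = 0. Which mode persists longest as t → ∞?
Eigenvalues: λₙ = 0.851n²π²/2.8² - 9.24.
First three modes:
  n=1: λ₁ = 0.851π²/2.8² - 9.24 ≈ -8.169
  n=2: λ₂ = 3.404π²/2.8² - 9.24 ≈ -4.955
  n=3: λ₃ = 7.659π²/2.8² - 9.24 ≈ 0.402
Since 0.851π²/2.8² ≈ 1.071 < 9.24, λ₁ < 0.
The n=1 mode grows fastest (−λₙ is largest for n=1) → dominates.
Asymptotic: T ~ c₁ sin(πx/2.8) e^{8.169t} (exponential growth at rate −λ₁ ≈ 8.169).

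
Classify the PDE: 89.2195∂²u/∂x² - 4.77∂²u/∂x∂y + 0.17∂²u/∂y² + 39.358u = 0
A = 89.2195, B = -4.77, C = 0.17. Discriminant B² - 4AC = -37.91636. Since -37.91636 < 0, elliptic.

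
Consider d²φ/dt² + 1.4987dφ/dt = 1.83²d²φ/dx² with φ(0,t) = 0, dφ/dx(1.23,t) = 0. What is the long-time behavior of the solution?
As t → ∞, φ → 0. Damping (γ=1.4987) dissipates energy; oscillations decay exponentially.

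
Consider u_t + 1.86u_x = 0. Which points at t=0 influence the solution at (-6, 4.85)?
A single point: x = -15.021. The characteristic through (-6, 4.85) is x - 1.86t = const, so x = -6 - 1.86·4.85 = -15.021.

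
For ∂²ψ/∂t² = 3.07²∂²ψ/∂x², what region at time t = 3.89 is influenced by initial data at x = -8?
Domain of influence: [-19.9423, 3.9423]. Data at x = -8 spreads outward at speed 3.07.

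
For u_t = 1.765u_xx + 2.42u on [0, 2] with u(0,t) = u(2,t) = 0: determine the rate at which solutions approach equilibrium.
Eigenvalues: λₙ = 1.765n²π²/2² - 2.42.
First three modes:
  n=1: λ₁ = 1.765π²/2² - 2.42 ≈ 1.935
  n=2: λ₂ = 7.06π²/2² - 2.42 ≈ 15
  n=3: λ₃ = 15.885π²/2² - 2.42 ≈ 36.775
Since 1.765π²/2² ≈ 4.355 > 2.42, all λₙ > 0.
The n=1 mode decays slowest → dominates as t → ∞.
Asymptotic: u ~ c₁ sin(πx/2) e^{-λ₁t} with decay rate λ₁ ≈ 1.935.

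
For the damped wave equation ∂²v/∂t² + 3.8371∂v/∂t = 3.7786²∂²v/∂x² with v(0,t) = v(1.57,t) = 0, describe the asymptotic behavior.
v → 0. Damping (γ=3.8371) dissipates energy; oscillations decay exponentially.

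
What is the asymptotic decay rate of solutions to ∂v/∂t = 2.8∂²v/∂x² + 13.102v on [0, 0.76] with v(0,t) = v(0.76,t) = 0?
Eigenvalues: λₙ = 2.8n²π²/0.76² - 13.102.
First three modes:
  n=1: λ₁ = 2.8π²/0.76² - 13.102 ≈ 34.742
  n=2: λ₂ = 11.2π²/0.76² - 13.102 ≈ 178.275
  n=3: λ₃ = 25.2π²/0.76² - 13.102 ≈ 417.497
Since 2.8π²/0.76² ≈ 47.844 > 13.102, all λₙ > 0.
The n=1 mode decays slowest → dominates as t → ∞.
Asymptotic: v ~ c₁ sin(πx/0.76) e^{-λ₁t} with decay rate λ₁ ≈ 34.742.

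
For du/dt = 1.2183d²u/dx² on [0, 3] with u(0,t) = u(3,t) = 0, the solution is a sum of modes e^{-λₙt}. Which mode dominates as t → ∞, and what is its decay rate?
Eigenvalues: λₙ = 1.2183n²π²/3².
First three modes:
  n=1: λ₁ = 1.2183π²/3² ≈ 1.336
  n=2: λ₂ = 4.8732π²/3² ≈ 5.344 (4× faster decay)
  n=3: λ₃ = 10.9647π²/3² ≈ 12.024 (9× faster decay)
As t → ∞, higher modes decay exponentially faster. The n=1 mode dominates: u ~ c₁ sin(πx/3) e^{-λ₁t}.
Decay rate: λ₁ = 1.2183π²/3² ≈ 1.336.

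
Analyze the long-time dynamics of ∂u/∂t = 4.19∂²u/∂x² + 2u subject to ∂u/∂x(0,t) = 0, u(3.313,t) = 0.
Long-time behavior: u grows unboundedly. Reaction dominates diffusion (r=2 > κπ²/(4L²)≈0.94); solution grows exponentially.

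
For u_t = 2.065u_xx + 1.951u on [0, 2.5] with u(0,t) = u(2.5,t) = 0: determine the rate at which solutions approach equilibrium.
Eigenvalues: λₙ = 2.065n²π²/2.5² - 1.951.
First three modes:
  n=1: λ₁ = 2.065π²/2.5² - 1.951 ≈ 1.31
  n=2: λ₂ = 8.26π²/2.5² - 1.951 ≈ 11.093
  n=3: λ₃ = 18.585π²/2.5² - 1.951 ≈ 27.397
Since 2.065π²/2.5² ≈ 3.261 > 1.951, all λₙ > 0.
The n=1 mode decays slowest → dominates as t → ∞.
Asymptotic: u ~ c₁ sin(πx/2.5) e^{-λ₁t} with decay rate λ₁ ≈ 1.31.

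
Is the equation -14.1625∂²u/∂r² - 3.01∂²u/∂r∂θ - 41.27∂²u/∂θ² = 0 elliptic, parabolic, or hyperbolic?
Computing B² - 4AC with A = -14.1625, B = -3.01, C = -41.27: discriminant = -2328.8854 (negative). Answer: elliptic.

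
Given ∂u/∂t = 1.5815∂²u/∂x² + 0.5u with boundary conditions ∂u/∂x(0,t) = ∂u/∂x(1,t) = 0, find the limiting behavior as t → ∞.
u grows unboundedly. With Neumann BCs the constant mode has diffusion eigenvalue 0, so any r > 0 makes it grow like e^(0.5t); solution grows exponentially.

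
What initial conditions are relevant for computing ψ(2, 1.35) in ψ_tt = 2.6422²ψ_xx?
Domain of dependence: [-1.56697, 5.56697]. Signals travel at speed 2.6422, so data within |x - 2| ≤ 2.6422·1.35 = 3.56697 can reach the point.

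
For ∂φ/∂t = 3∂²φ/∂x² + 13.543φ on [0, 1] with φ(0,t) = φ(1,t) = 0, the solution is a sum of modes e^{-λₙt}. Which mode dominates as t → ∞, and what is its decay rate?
Eigenvalues: λₙ = 3n²π²/1² - 13.543.
First three modes:
  n=1: λ₁ = 3π² - 13.543 ≈ 16.066
  n=2: λ₂ = 12π² - 13.543 ≈ 104.892
  n=3: λ₃ = 27π² - 13.543 ≈ 252.936
Since 3π² ≈ 29.609 > 13.543, all λₙ > 0.
The n=1 mode decays slowest → dominates as t → ∞.
Asymptotic: φ ~ c₁ sin(πx/1) e^{-λ₁t} with decay rate λ₁ ≈ 16.066.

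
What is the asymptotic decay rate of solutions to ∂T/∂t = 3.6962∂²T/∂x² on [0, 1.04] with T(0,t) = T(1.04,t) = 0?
Eigenvalues: λₙ = 3.6962n²π²/1.04².
First three modes:
  n=1: λ₁ = 3.6962π²/1.04² ≈ 33.728
  n=2: λ₂ = 14.7848π²/1.04² ≈ 134.911 (4× faster decay)
  n=3: λ₃ = 33.2658π²/1.04² ≈ 303.551 (9× faster decay)
As t → ∞, higher modes decay exponentially faster. The n=1 mode dominates: T ~ c₁ sin(πx/1.04) e^{-λ₁t}.
Decay rate: λ₁ = 3.6962π²/1.04² ≈ 33.728.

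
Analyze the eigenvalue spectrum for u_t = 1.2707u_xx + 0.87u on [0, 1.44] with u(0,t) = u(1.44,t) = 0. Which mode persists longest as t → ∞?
Eigenvalues: λₙ = 1.2707n²π²/1.44² - 0.87.
First three modes:
  n=1: λ₁ = 1.2707π²/1.44² - 0.87 ≈ 5.178
  n=2: λ₂ = 5.0828π²/1.44² - 0.87 ≈ 23.322
  n=3: λ₃ = 11.4363π²/1.44² - 0.87 ≈ 53.563
Since 1.2707π²/1.44² ≈ 6.048 > 0.87, all λₙ > 0.
The n=1 mode decays slowest → dominates as t → ∞.
Asymptotic: u ~ c₁ sin(πx/1.44) e^{-λ₁t} with decay rate λ₁ ≈ 5.178.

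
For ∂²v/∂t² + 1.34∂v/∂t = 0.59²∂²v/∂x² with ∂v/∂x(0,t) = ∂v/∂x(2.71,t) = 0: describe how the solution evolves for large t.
v → constant (steady state). Damping (γ=1.34) dissipates the nonconstant modes; with Neumann BCs the spatial average obeys M''+γM'=0 and tends to a finite limit.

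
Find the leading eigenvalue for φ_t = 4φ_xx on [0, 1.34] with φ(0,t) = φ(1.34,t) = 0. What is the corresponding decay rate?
Eigenvalues: λₙ = 4n²π²/1.34².
First three modes:
  n=1: λ₁ = 4π²/1.34² ≈ 21.986
  n=2: λ₂ = 16π²/1.34² ≈ 87.945 (4× faster decay)
  n=3: λ₃ = 36π²/1.34² ≈ 197.876 (9× faster decay)
As t → ∞, higher modes decay exponentially faster. The n=1 mode dominates: φ ~ c₁ sin(πx/1.34) e^{-λ₁t}.
Decay rate: λ₁ = 4π²/1.34² ≈ 21.986.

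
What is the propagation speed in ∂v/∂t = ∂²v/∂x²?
Infinite. The heat equation is parabolic, not hyperbolic, so disturbances propagate instantly.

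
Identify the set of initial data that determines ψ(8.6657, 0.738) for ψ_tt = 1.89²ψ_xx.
Domain of dependence: [7.27088, 10.06052]. Signals travel at speed 1.89, so data within |x - 8.6657| ≤ 1.89·0.738 = 1.39482 can reach the point.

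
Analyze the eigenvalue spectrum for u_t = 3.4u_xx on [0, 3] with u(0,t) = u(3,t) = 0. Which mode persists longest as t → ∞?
Eigenvalues: λₙ = 3.4n²π²/3².
First three modes:
  n=1: λ₁ = 3.4π²/3² ≈ 3.729
  n=2: λ₂ = 13.6π²/3² ≈ 14.914 (4× faster decay)
  n=3: λ₃ = 30.6π²/3² ≈ 33.557 (9× faster decay)
As t → ∞, higher modes decay exponentially faster. The n=1 mode dominates: u ~ c₁ sin(πx/3) e^{-λ₁t}.
Decay rate: λ₁ = 3.4π²/3² ≈ 3.729.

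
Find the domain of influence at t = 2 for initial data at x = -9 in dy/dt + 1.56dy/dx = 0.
At x = -5.88. The characteristic carries data from (-9, 0) to (-5.88, 2).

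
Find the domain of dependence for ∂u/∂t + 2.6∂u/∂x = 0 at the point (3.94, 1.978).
A single point: x = -1.2028. The characteristic through (3.94, 1.978) is x - 2.6t = const, so x = 3.94 - 2.6·1.978 = -1.2028.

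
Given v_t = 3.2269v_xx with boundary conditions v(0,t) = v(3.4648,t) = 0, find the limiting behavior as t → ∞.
v → 0. Heat diffuses out through both boundaries.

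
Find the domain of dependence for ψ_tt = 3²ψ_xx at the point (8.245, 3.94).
Domain of dependence: [-3.575, 20.065]. Signals travel at speed 3, so data within |x - 8.245| ≤ 3·3.94 = 11.82 can reach the point.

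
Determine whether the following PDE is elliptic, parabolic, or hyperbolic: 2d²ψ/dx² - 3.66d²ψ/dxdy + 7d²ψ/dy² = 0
Coefficients: A = 2, B = -3.66, C = 7. B² - 4AC = -42.6044, which is negative, so the equation is elliptic.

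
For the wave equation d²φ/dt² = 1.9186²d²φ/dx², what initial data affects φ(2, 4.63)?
Domain of dependence: [-6.883118, 10.883118]. Signals travel at speed 1.9186, so data within |x - 2| ≤ 1.9186·4.63 = 8.883118 can reach the point.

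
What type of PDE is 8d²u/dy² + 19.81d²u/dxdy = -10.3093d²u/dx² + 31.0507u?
Rewriting in standard form: 10.3093d²u/dx² + 19.81d²u/dxdy + 8d²u/dy² - 31.0507u = 0. With A = 10.3093, B = 19.81, C = 8, the discriminant is 62.5385. This is a hyperbolic PDE.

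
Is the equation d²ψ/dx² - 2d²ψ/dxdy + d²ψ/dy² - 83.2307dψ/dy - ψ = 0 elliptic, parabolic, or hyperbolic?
Computing B² - 4AC with A = 1, B = -2, C = 1: discriminant = 0 (zero). Answer: parabolic.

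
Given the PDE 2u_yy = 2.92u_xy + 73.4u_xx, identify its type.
Rewriting in standard form: -73.4u_xx - 2.92u_xy + 2u_yy = 0. The second-order coefficients are A = -73.4, B = -2.92, C = 2. Since B² - 4AC = 595.7264 > 0, this is a hyperbolic PDE.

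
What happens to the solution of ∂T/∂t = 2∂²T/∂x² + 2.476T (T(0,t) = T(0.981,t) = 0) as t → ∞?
T → 0. Diffusion dominates reaction (r=2.476 < κπ²/L²≈20.51); solution decays.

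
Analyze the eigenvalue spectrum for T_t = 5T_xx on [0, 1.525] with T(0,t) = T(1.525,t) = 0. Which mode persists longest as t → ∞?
Eigenvalues: λₙ = 5n²π²/1.525².
First three modes:
  n=1: λ₁ = 5π²/1.525² ≈ 21.219
  n=2: λ₂ = 20π²/1.525² ≈ 84.877 (4× faster decay)
  n=3: λ₃ = 45π²/1.525² ≈ 190.973 (9× faster decay)
As t → ∞, higher modes decay exponentially faster. The n=1 mode dominates: T ~ c₁ sin(πx/1.525) e^{-λ₁t}.
Decay rate: λ₁ = 5π²/1.525² ≈ 21.219.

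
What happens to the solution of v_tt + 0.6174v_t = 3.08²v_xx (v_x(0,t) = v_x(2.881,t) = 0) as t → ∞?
v → constant (steady state). Damping (γ=0.6174) dissipates the nonconstant modes; with Neumann BCs the spatial average obeys M''+γM'=0 and tends to a finite limit.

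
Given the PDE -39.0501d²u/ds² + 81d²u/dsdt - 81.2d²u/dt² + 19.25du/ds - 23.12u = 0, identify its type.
The second-order coefficients are A = -39.0501, B = 81, C = -81.2. Since B² - 4AC = -6122.47248 < 0, this is an elliptic PDE.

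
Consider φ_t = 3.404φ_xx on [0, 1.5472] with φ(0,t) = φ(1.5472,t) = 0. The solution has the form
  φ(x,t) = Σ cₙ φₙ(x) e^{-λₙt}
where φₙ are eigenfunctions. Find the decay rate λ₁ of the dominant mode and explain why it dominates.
Eigenvalues: λₙ = 3.404n²π²/1.5472².
First three modes:
  n=1: λ₁ = 3.404π²/1.5472² ≈ 14.034
  n=2: λ₂ = 13.616π²/1.5472² ≈ 56.138 (4× faster decay)
  n=3: λ₃ = 30.636π²/1.5472² ≈ 126.31 (9× faster decay)
As t → ∞, higher modes decay exponentially faster. The n=1 mode dominates: φ ~ c₁ sin(πx/1.5472) e^{-λ₁t}.
Decay rate: λ₁ = 3.404π²/1.5472² ≈ 14.034.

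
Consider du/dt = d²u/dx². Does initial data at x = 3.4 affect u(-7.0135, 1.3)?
Yes, for any finite x. The heat equation has infinite propagation speed, so all initial data affects all points at any t > 0.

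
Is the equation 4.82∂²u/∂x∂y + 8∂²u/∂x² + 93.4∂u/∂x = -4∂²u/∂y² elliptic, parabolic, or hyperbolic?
Rewriting in standard form: 8∂²u/∂x² + 4.82∂²u/∂x∂y + 4∂²u/∂y² + 93.4∂u/∂x = 0. Computing B² - 4AC with A = 8, B = 4.82, C = 4: discriminant = -104.7676 (negative). Answer: elliptic.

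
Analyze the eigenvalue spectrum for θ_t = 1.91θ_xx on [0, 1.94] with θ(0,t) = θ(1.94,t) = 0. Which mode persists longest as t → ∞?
Eigenvalues: λₙ = 1.91n²π²/1.94².
First three modes:
  n=1: λ₁ = 1.91π²/1.94² ≈ 5.009
  n=2: λ₂ = 7.64π²/1.94² ≈ 20.035 (4× faster decay)
  n=3: λ₃ = 17.19π²/1.94² ≈ 45.079 (9× faster decay)
As t → ∞, higher modes decay exponentially faster. The n=1 mode dominates: θ ~ c₁ sin(πx/1.94) e^{-λ₁t}.
Decay rate: λ₁ = 1.91π²/1.94² ≈ 5.009.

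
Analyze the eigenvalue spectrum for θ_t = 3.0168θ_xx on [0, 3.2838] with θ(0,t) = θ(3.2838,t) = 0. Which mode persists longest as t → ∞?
Eigenvalues: λₙ = 3.0168n²π²/3.2838².
First three modes:
  n=1: λ₁ = 3.0168π²/3.2838² ≈ 2.761
  n=2: λ₂ = 12.0672π²/3.2838² ≈ 11.045 (4× faster decay)
  n=3: λ₃ = 27.1512π²/3.2838² ≈ 24.851 (9× faster decay)
As t → ∞, higher modes decay exponentially faster. The n=1 mode dominates: θ ~ c₁ sin(πx/3.2838) e^{-λ₁t}.
Decay rate: λ₁ = 3.0168π²/3.2838² ≈ 2.761.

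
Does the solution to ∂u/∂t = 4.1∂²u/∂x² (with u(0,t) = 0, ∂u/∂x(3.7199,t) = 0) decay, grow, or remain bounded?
u → 0. Heat escapes through the Dirichlet boundary.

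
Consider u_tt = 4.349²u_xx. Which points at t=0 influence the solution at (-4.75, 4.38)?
Domain of dependence: [-23.79862, 14.29862]. Signals travel at speed 4.349, so data within |x - -4.75| ≤ 4.349·4.38 = 19.04862 can reach the point.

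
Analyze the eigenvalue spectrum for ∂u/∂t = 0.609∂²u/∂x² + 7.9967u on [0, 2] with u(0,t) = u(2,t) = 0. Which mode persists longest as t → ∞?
Eigenvalues: λₙ = 0.609n²π²/2² - 7.9967.
First three modes:
  n=1: λ₁ = 0.609π²/2² - 7.9967 ≈ -6.494
  n=2: λ₂ = 2.436π²/2² - 7.9967 ≈ -1.986
  n=3: λ₃ = 5.481π²/2² - 7.9967 ≈ 5.527
Since 0.609π²/2² ≈ 1.503 < 7.9967, λ₁ < 0.
The n=1 mode grows fastest (−λₙ is largest for n=1) → dominates.
Asymptotic: u ~ c₁ sin(πx/2) e^{6.494t} (exponential growth at rate −λ₁ ≈ 6.494).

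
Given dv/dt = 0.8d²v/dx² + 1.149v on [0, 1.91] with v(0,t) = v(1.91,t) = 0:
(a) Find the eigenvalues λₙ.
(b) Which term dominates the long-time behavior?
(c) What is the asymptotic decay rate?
Eigenvalues: λₙ = 0.8n²π²/1.91² - 1.149.
First three modes:
  n=1: λ₁ = 0.8π²/1.91² - 1.149 ≈ 1.015
  n=2: λ₂ = 3.2π²/1.91² - 1.149 ≈ 7.508
  n=3: λ₃ = 7.2π²/1.91² - 1.149 ≈ 18.33
Since 0.8π²/1.91² ≈ 2.164 > 1.149, all λₙ > 0.
The n=1 mode decays slowest → dominates as t → ∞.
Asymptotic: v ~ c₁ sin(πx/1.91) e^{-λ₁t} with decay rate λ₁ ≈ 1.015.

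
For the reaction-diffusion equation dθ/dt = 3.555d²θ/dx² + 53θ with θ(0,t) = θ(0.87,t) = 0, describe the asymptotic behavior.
θ grows unboundedly. Reaction dominates diffusion (r=53 > κπ²/L²≈46.36); solution grows exponentially.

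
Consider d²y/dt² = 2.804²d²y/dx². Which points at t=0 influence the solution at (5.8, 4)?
Domain of dependence: [-5.416, 17.016]. Signals travel at speed 2.804, so data within |x - 5.8| ≤ 2.804·4 = 11.216 can reach the point.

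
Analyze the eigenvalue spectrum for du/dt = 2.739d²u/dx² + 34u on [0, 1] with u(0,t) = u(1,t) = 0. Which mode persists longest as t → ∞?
Eigenvalues: λₙ = 2.739n²π²/1² - 34.
First three modes:
  n=1: λ₁ = 2.739π² - 34 ≈ -6.967
  n=2: λ₂ = 10.956π² - 34 ≈ 74.131
  n=3: λ₃ = 24.651π² - 34 ≈ 209.296
Since 2.739π² ≈ 27.033 < 34, λ₁ < 0.
The n=1 mode grows fastest (−λₙ is largest for n=1) → dominates.
Asymptotic: u ~ c₁ sin(πx/1) e^{6.967t} (exponential growth at rate −λ₁ ≈ 6.967).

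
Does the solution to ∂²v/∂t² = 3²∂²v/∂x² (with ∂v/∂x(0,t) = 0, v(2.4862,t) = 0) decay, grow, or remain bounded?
v oscillates (no decay). Energy is conserved; the solution oscillates indefinitely as standing waves.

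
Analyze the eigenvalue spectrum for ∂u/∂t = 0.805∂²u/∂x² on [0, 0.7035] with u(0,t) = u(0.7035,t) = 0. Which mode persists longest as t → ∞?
Eigenvalues: λₙ = 0.805n²π²/0.7035².
First three modes:
  n=1: λ₁ = 0.805π²/0.7035² ≈ 16.053
  n=2: λ₂ = 3.22π²/0.7035² ≈ 64.214 (4× faster decay)
  n=3: λ₃ = 7.245π²/0.7035² ≈ 144.481 (9× faster decay)
As t → ∞, higher modes decay exponentially faster. The n=1 mode dominates: u ~ c₁ sin(πx/0.7035) e^{-λ₁t}.
Decay rate: λ₁ = 0.805π²/0.7035² ≈ 16.053.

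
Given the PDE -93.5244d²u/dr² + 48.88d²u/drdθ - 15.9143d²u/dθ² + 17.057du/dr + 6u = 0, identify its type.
The second-order coefficients are A = -93.5244, B = 48.88, C = -15.9143. Since B² - 4AC = -3564.24703568 < 0, this is an elliptic PDE.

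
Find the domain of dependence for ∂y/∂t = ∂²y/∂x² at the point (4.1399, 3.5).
The entire real line. The heat equation has infinite propagation speed: any initial disturbance instantly affects all points (though exponentially small far away).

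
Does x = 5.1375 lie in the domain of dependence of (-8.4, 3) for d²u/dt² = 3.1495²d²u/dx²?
No. The domain of dependence is [-17.8485, 1.0485], and 5.1375 is outside this interval.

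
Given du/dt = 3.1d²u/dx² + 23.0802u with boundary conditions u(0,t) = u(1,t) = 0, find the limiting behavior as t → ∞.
u → 0. Diffusion dominates reaction (r=23.0802 < κπ²/L²≈30.6); solution decays.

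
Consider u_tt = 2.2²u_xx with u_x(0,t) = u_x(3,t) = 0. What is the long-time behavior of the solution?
As t → ∞, u oscillates about a mean that drifts linearly in t (generically unbounded; no decay). There is no damping, so the nonconstant modes persist as standing waves (energy conserved, no decay). But with Neumann conditions at both ends the constant mode has eigenvalue 0: the spatial mean M(t) of u satisfies M'' = 0, so M(t) = M(0) + M'(0)·t. Unless the initial velocity has zero mean (∫u_t(x,0)dx = 0), the solution grows linearly in t (unbounded, though not exponentially); if it does have zero mean, the solution stays bounded and simply oscillates.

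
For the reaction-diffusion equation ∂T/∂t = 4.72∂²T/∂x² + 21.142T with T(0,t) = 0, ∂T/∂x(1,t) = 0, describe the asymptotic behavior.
T grows unboundedly. Reaction dominates diffusion (r=21.142 > κπ²/(4L²)≈11.65); solution grows exponentially.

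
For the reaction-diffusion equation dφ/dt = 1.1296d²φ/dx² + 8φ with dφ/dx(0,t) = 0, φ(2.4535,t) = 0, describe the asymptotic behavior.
φ grows unboundedly. Reaction dominates diffusion (r=8 > κπ²/(4L²)≈0.46); solution grows exponentially.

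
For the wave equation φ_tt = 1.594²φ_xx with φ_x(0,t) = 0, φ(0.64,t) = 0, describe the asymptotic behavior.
φ oscillates (no decay). Energy is conserved; the solution oscillates indefinitely as standing waves.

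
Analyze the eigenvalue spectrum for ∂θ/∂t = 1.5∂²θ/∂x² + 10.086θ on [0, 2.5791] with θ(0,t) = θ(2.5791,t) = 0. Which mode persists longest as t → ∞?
Eigenvalues: λₙ = 1.5n²π²/2.5791² - 10.086.
First three modes:
  n=1: λ₁ = 1.5π²/2.5791² - 10.086 ≈ -7.86
  n=2: λ₂ = 6π²/2.5791² - 10.086 ≈ -1.183
  n=3: λ₃ = 13.5π²/2.5791² - 10.086 ≈ 9.945
Since 1.5π²/2.5791² ≈ 2.226 < 10.086, λ₁ < 0.
The n=1 mode grows fastest (−λₙ is largest for n=1) → dominates.
Asymptotic: θ ~ c₁ sin(πx/2.5791) e^{7.86t} (exponential growth at rate −λ₁ ≈ 7.86).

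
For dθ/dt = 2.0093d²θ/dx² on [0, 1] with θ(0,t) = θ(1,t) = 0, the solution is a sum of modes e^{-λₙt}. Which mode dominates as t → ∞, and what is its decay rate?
Eigenvalues: λₙ = 2.0093n²π².
First three modes:
  n=1: λ₁ = 2.0093π² ≈ 19.831
  n=2: λ₂ = 8.0372π² ≈ 79.324 (4× faster decay)
  n=3: λ₃ = 18.0837π² ≈ 178.479 (9× faster decay)
As t → ∞, higher modes decay exponentially faster. The n=1 mode dominates: θ ~ c₁ sin(πx) e^{-λ₁t}.
Decay rate: λ₁ = 2.0093π² ≈ 19.831.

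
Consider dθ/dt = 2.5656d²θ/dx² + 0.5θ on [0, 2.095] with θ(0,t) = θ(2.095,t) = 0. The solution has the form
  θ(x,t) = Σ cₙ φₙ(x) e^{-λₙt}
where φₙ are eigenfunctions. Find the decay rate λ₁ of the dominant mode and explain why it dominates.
Eigenvalues: λₙ = 2.5656n²π²/2.095² - 0.5.
First three modes:
  n=1: λ₁ = 2.5656π²/2.095² - 0.5 ≈ 5.269
  n=2: λ₂ = 10.2624π²/2.095² - 0.5 ≈ 22.577
  n=3: λ₃ = 23.0904π²/2.095² - 0.5 ≈ 51.423
Since 2.5656π²/2.095² ≈ 5.769 > 0.5, all λₙ > 0.
The n=1 mode decays slowest → dominates as t → ∞.
Asymptotic: θ ~ c₁ sin(πx/2.095) e^{-λ₁t} with decay rate λ₁ ≈ 5.269.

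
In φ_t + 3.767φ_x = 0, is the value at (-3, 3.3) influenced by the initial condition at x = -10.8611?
No. Only data at x = -15.4311 affects (-3, 3.3). Advection has one-way propagation along characteristics.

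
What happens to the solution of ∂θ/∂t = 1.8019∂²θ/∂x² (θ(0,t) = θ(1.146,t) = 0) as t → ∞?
θ → 0. Heat diffuses out through both boundaries.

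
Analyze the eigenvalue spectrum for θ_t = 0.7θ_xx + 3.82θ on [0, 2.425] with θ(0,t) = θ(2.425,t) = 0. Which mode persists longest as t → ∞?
Eigenvalues: λₙ = 0.7n²π²/2.425² - 3.82.
First three modes:
  n=1: λ₁ = 0.7π²/2.425² - 3.82 ≈ -2.645
  n=2: λ₂ = 2.8π²/2.425² - 3.82 ≈ 0.879
  n=3: λ₃ = 6.3π²/2.425² - 3.82 ≈ 6.753
Since 0.7π²/2.425² ≈ 1.175 < 3.82, λ₁ < 0.
The n=1 mode grows fastest (−λₙ is largest for n=1) → dominates.
Asymptotic: θ ~ c₁ sin(πx/2.425) e^{2.645t} (exponential growth at rate −λ₁ ≈ 2.645).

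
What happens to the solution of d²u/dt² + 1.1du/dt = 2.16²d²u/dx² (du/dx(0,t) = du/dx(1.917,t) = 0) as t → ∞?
u → constant (steady state). Damping (γ=1.1) dissipates the nonconstant modes; with Neumann BCs the spatial average obeys M''+γM'=0 and tends to a finite limit.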